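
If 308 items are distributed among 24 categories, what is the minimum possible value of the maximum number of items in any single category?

The 24 categories are the holes and the 308 items are the pigeons.
If every category held at most 12 items, the total would be at most 24 × 12 = 288, which is less than 308.
So some category holds at least ⌈308/24⌉ = 13 items.

13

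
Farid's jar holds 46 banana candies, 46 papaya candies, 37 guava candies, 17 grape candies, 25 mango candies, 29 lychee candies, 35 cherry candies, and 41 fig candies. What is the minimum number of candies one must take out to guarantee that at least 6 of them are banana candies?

In the worst case for collecting banana candies, every non-banana candy comes out first.
There are 46 + 37 + 17 + 25 + 29 + 35 + 41 = 230 non-banana candies altogether.
After those, each further candy must be banana, so 230 + 6 = 236 draws guarantee 6 banana candies.

236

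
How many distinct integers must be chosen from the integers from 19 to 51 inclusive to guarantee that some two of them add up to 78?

Two chosen integers sum to 78 exactly when both halves of some pair {x, 78−x} with 27 ≤ x ≤ 78−x ≤ 51 are chosen — 12 such pairs.
The remaining 9 elements (those with no distinct partner in range) can never complete a 78-sum, so the worst case takes all of them and one from each pair: 9 + 12 = 21.
The 22nd integer has to be the second member of some pair, so 21 + 1 = 22.

22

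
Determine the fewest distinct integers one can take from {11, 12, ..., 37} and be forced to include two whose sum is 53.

Group the elements by complementary pair {x, 53−x}: {16,37}, {17,36}, {18,35}, …, giving 11 two-element pairs and 5 integers whose partner 53−x falls outside [11,37].
Treating each of those 16 groups as a pigeonhole, one can pick one integer per group — 16 integers — with no two summing to 53.
The 17th integer lands in an occupied pair, forcing a sum of 53.

17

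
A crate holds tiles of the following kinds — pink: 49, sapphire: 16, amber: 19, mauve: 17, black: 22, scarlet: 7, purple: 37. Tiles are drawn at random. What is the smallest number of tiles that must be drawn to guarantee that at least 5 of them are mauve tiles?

In the worst case for collecting mauve tiles, every non-mauve tile comes out first.
There are 49 + 16 + 19 + 22 + 7 + 37 = 150 non-mauve tiles altogether.
After those, each further tile must be mauve, so 150 + 5 = 155 draws guarantee 5 mauve tiles.

155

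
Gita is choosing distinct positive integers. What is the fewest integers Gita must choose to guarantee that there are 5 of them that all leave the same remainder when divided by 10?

The 10 residue classes mod 10 are the pigeonholes.
With 40 integers one could put 4 in each residue class and have no class reach 5.
The 41st integer pushes some class to 5, so 10·4 + 1 = 41.

41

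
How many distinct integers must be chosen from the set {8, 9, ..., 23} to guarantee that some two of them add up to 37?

12

A set avoiding the sum 37 can contain at most one of each pair {x, 37−x}, plus the 6 elements whose complement lies outside the range.
The integers 8, …, 18 (11 of them) are such a set: any two sum to at least 8+9 = 17 and at most 17+18 = 35 < 37.
By the pigeonhole principle, any 12th integer completes one of the 5 pairs, so 12 choices force a sum of 37.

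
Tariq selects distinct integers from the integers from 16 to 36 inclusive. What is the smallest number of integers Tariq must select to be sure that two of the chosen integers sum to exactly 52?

12

Group the elements by complementary pair {x, 52−x}: {16,36}, {17,35}, {18,34}, …, giving 10 two-element pairs and the single value 26 (it cannot pair with itself since the integers are distinct).
Treating each of those 11 groups as a pigeonhole, one can pick one integer per group — 11 integers — with no two summing to 52.
The 12th integer lands in an occupied pair, forcing a sum of 52.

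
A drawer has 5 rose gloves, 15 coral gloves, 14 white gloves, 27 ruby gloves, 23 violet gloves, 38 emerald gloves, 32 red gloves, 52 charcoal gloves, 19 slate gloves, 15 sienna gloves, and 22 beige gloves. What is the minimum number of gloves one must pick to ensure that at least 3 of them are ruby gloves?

238

In the worst case for collecting ruby gloves, every non-ruby glove comes out first.
There are 5 + 15 + 14 + 23 + 38 + 32 + 52 + 19 + 15 + 22 = 235 non-ruby gloves altogether.
After those, each further glove must be ruby, so 235 + 3 = 238 draws guarantee 3 ruby gloves.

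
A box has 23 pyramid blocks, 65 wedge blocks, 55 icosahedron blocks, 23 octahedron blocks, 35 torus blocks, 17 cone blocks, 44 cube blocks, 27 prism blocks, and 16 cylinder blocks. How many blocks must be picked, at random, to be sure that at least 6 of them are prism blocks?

284

In the worst case for collecting prism blocks, every non-prism block comes out first.
There are 23 + 65 + 55 + 23 + 35 + 17 + 44 + 16 = 278 non-prism blocks altogether.
After those, each further block must be prism, so 278 + 6 = 284 draws guarantee 6 prism blocks.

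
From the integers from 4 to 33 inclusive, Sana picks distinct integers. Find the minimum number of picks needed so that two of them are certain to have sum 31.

19

Group the elements by complementary pair {x, 31−x}: {4,27}, {5,26}, {6,25}, …, giving 12 two-element pairs and 6 integers whose partner 31−x falls outside [4,33].
Pigeonhole: treating each of those 18 groups as a pigeonhole, one can pick one integer per group — 18 integers — with no two summing to 31.
The 19th integer lands in an occupied pair, forcing a sum of 31.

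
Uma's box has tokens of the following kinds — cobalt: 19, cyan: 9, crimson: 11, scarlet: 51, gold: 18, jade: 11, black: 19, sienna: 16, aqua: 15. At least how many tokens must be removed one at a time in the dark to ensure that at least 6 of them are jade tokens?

164

In the worst case for collecting jade tokens, every non-jade token comes out first.
There are 19 + 9 + 11 + 51 + 18 + 19 + 16 + 15 = 158 non-jade tokens altogether.
After those, each further token must be jade, so 158 + 6 = 164 draws guarantee 6 jade tokens.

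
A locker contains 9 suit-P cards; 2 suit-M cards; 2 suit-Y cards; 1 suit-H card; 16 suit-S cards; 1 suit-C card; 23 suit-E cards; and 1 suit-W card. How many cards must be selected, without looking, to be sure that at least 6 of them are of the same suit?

23

By the pigeonhole principle, put each drawn card into a box by suit. The largest draw with every box below 6 takes min(count, 5) from each suit; suits with fewer than 5 contribute all they have.
Σ min(cᵢ, 5) = 5 + 2 + 2 + 1 + 5 + 1 + 5 + 1 = 22.
Draw number 22 + 1 = 23 must push one box to 6.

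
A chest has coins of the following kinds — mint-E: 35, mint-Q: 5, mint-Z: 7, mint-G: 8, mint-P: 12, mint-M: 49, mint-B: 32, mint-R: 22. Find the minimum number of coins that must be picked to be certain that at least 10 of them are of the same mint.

By pigeonhole, the 8 mints are the holes; the coins drawn are the pigeons.
To avoid 10 of any one mint, the worst case takes at most 9 of each mint, or every coin of a mint that has fewer than 9.
That gives 9 + 5 + 7 + 8 + 9 + 9 + 9 + 9 = 65 coins with no mint reaching 10.
The next coin forces some mint to 10, so 65 + 1 = 66.

66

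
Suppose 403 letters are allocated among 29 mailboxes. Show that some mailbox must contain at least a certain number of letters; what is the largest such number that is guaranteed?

14

By pigeonhole, the 29 mailboxes are the holes and the 403 letters are the pigeons.
If every mailbox held at most 13 letters, the total would be at most 29 × 13 = 377, which is less than 403.
So some mailbox holds at least ⌈403/29⌉ = 14 letters.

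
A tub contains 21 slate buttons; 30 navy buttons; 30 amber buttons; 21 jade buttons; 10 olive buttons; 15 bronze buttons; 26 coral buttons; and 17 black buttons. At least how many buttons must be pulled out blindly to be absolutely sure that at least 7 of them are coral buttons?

In the worst case for collecting coral buttons, every non-coral button comes out first.
There are 21 + 30 + 30 + 21 + 10 + 15 + 17 = 144 non-coral buttons altogether.
After those, each further button must be coral, so 144 + 7 = 151 draws guarantee 7 coral buttons.

151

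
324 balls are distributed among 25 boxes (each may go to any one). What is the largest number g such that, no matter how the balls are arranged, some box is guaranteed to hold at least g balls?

By pigeonhole, the 25 boxes are the holes and the 324 balls are the pigeons.
If every box held at most 12 balls, the total would be at most 25 × 12 = 300, which is less than 324.
So some box holds at least ⌈324/25⌉ = 13 balls.

13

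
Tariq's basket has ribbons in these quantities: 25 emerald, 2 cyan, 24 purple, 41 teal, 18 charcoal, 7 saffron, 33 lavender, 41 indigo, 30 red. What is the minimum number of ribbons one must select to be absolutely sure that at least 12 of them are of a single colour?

An adversary could hand out at most 11 ribbons per colour (cyan, saffron run out sooner): 11 + 2 + 11 + 11 + 11 + 7 + 11 + 11 + 11 = 86 ribbons and still no colour has 12.
Pigeonhole: one more ribbon lands in a colour already at 11, so 87 draws are enough and 86 are not.

87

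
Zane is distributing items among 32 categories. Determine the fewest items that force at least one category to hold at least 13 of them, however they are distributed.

385

With 384 items one could put exactly 12 in each of the 32 categories, and no category would reach 13.
By pigeonhole, one more item must land in a category that already has 12, giving it 13.
So 32 × 12 + 1 = 385 items are required.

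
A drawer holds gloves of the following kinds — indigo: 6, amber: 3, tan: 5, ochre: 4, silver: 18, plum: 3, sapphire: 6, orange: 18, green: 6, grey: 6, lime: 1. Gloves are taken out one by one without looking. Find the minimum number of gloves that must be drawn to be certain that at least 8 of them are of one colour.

By pigeonhole, the 11 colours are the holes; the gloves drawn are the pigeons.
To avoid 8 of any one colour, the worst case takes at most 7 of each colour, or every glove of a colour that has fewer than 7.
That gives 6 + 3 + 5 + 4 + 7 + 3 + 6 + 7 + 6 + 6 + 1 = 54 gloves with no colour reaching 8.
The next glove forces some colour to 8, so 54 + 1 = 55.

55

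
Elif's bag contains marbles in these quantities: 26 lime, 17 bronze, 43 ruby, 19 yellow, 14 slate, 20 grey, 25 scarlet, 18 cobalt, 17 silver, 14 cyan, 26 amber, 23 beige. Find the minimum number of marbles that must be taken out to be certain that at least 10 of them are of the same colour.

109

By pigeonhole, the 12 colours are the holes; the marbles drawn are the pigeons.
To avoid 10 of any one colour, the worst case takes at most 9 of each colour.
That gives 9 + 9 + 9 + 9 + 9 + 9 + 9 + 9 + 9 + 9 + 9 + 9 = 108 marbles with no colour reaching 10.
The next marble forces some colour to 10, so 108 + 1 = 109.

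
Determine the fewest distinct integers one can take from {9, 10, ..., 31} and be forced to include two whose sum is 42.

14

Group the elements by complementary pair {x, 42−x}: {11,31}, {12,30}, {13,29}, …, giving 10 two-element pairs, the single value 21 (it cannot pair with itself since the integers are distinct), and 2 integers whose partner 42−x falls outside [9,31].
Pigeonhole: treating each of those 13 groups as a pigeonhole, one can pick one integer per group — 13 integers — with no two summing to 42.
The 14th integer lands in an occupied pair, forcing a sum of 42.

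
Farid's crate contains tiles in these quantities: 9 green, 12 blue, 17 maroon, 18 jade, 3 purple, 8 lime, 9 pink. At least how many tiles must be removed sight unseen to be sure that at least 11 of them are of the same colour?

Put each drawn tile into a box by colour. The largest draw with every box below 11 takes min(count, 10) from each colour; colours with fewer than 10 contribute all they have.
Σ min(cᵢ, 10) = 9 + 10 + 10 + 10 + 3 + 8 + 9 = 59.
Draw number 59 + 1 = 60 must push one box to 11.

60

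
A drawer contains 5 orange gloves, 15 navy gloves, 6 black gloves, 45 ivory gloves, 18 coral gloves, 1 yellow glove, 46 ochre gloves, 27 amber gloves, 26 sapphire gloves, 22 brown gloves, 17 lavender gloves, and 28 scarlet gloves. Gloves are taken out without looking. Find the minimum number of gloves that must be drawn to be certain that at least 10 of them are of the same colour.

By the pigeonhole principle, put each drawn glove into a box by colour. The largest draw with every box below 10 takes min(count, 9) from each colour; colours with fewer than 9 contribute all they have.
Σ min(cᵢ, 9) = 5 + 9 + 6 + 9 + 9 + 1 + 9 + 9 + 9 + 9 + 9 + 9 = 93.
Draw number 93 + 1 = 94 must push one box to 10.

94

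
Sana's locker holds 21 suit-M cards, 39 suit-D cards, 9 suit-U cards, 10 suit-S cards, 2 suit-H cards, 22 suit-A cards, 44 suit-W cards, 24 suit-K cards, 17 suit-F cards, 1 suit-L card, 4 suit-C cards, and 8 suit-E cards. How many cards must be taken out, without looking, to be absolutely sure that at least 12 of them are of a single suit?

101

By the pigeonhole principle, put each drawn card into a box by suit. The largest draw with every box below 12 takes min(count, 11) from each suit; suits with fewer than 11 contribute all they have.
Σ min(cᵢ, 11) = 11 + 11 + 9 + 10 + 2 + 11 + 11 + 11 + 11 + 1 + 4 + 8 = 100.
Draw number 100 + 1 = 101 must push one box to 12.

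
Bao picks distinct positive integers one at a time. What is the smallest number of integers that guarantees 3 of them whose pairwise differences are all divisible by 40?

Integers whose pairwise differences are multiples of 40 are exactly those sharing a remainder mod 40. The 40 residue classes mod 40 are the pigeonholes.
With 80 integers one could put 2 in each residue class and have no class reach 3.
The 81st integer pushes some class to 3, so 40·2 + 1 = 81.

81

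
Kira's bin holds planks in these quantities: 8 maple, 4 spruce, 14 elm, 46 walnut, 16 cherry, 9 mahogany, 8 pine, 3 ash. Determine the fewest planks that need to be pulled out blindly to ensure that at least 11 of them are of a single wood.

63

The 8 woods are the holes; the planks drawn are the pigeons.
To avoid 11 of any one wood, the worst case takes at most 10 of each wood, or every plank of a wood that has fewer than 10.
That gives 8 + 4 + 10 + 10 + 10 + 9 + 8 + 3 = 62 planks with no wood reaching 11.
The next plank forces some wood to 11, so 62 + 1 = 63.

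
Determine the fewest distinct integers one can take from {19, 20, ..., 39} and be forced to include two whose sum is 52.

A set avoiding the sum 52 can contain at most one of each pair {x, 52−x}, plus the 7 elements whose complement lies outside the range or equal to its own complement.
The integers 26, …, 39 (14 of them) are such a set: any two sum to at least 26+27 = 53 > 52.
Any 15th integer completes one of the 7 pairs, so 15 choices force a sum of 52.

15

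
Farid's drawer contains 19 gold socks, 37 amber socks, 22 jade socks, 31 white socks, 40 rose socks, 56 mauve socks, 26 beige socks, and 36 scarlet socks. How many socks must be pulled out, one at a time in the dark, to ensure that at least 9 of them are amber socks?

239

In the worst case for collecting amber socks, every non-amber sock comes out first.
There are 19 + 22 + 31 + 40 + 56 + 26 + 36 = 230 non-amber socks altogether.
After those, each further sock must be amber, so 230 + 9 = 239 draws guarantee 9 amber socks.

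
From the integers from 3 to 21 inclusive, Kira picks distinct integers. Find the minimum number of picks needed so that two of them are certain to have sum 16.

Group the elements by complementary pair {x, 16−x}: {3,13}, {4,12}, {5,11}, …, giving 5 two-element pairs, the single value 8 (it cannot pair with itself since the integers are distinct), and 8 integers whose partner 16−x falls outside [3,21].
By pigeonhole, treating each of those 14 groups as a pigeonhole, one can pick one integer per group — 14 integers — with no two summing to 16.
The 15th integer lands in an occupied pair, forcing a sum of 16.

15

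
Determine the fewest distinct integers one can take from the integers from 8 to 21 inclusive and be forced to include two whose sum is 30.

9

Group the elements by complementary pair {x, 30−x}: {9,21}, {10,20}, {11,19}, …, giving 6 two-element pairs, the single value 15 (it cannot pair with itself since the integers are distinct), and 1 integer whose partner 30−x falls outside [8,21].
By pigeonhole, treating each of those 8 groups as a pigeonhole, one can pick one integer per group — 8 integers — with no two summing to 30.
The 9th integer lands in an occupied pair, forcing a sum of 30.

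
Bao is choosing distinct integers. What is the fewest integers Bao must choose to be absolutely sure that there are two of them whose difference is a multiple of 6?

Integers whose pairwise differences are multiples of 6 are exactly those sharing a remainder mod 6. By pigeonhole, the 6 residue classes mod 6 are the pigeonholes.
With 6 integers one could put 1 in each residue class and have no class reach 2.
The 7th integer pushes some class to 2, so 6·1 + 1 = 7.

7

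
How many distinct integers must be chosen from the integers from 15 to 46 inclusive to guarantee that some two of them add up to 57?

19

Two chosen integers sum to 57 exactly when both halves of some pair {x, 57−x} with 15 ≤ x ≤ 57−x ≤ 42 are chosen — 14 such pairs.
The remaining 4 elements (those with no distinct partner in range) can never complete a 57-sum, so the worst case takes all of them and one from each pair: 4 + 14 = 18.
By the pigeonhole principle, the 19th integer has to be the second member of some pair, so 18 + 1 = 19.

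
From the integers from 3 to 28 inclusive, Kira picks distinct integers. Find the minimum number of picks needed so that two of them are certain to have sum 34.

16

A set avoiding the sum 34 can contain at most one of each pair {x, 34−x}, plus the 4 elements whose complement lies outside the range or equal to its own complement.
The integers 3, …, 17 (15 of them) are such a set: any two sum to at least 3+4 = 7 and at most 16+17 = 33 < 34.
Any 16th integer completes one of the 11 pairs, so 16 choices force a sum of 34.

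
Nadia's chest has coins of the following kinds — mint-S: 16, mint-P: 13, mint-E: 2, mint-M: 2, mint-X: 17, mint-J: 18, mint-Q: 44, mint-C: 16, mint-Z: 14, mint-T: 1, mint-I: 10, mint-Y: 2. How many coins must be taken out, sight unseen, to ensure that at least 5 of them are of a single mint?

40

Pigeonhole: the 12 mints are the holes; the coins drawn are the pigeons.
To avoid 5 of any one mint, the worst case takes at most 4 of each mint, or every coin of a mint that has fewer than 4.
That gives 4 + 4 + 2 + 2 + 4 + 4 + 4 + 4 + 4 + 1 + 4 + 2 = 39 coins with no mint reaching 5.
The next coin forces some mint to 5, so 39 + 1 = 40.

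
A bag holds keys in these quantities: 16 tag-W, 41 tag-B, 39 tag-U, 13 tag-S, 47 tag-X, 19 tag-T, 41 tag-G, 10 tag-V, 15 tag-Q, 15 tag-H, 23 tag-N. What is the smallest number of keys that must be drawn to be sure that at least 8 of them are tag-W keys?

In the worst case for collecting tag-W keys, every non-tag-W key comes out first.
There are 41 + 39 + 13 + 47 + 19 + 41 + 10 + 15 + 15 + 23 = 263 non-tag-W keys altogether.
After those, each further key must be tag-W, so 263 + 8 = 271 draws guarantee 8 tag-W keys.

271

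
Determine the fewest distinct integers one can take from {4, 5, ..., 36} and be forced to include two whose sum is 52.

Group the elements by complementary pair {x, 52−x}: {16,36}, {17,35}, {18,34}, …, giving 10 two-element pairs, the single value 26 (it cannot pair with itself since the integers are distinct), and 12 integers whose partner 52−x falls outside [4,36].
By pigeonhole, treating each of those 23 groups as a pigeonhole, one can pick one integer per group — 23 integers — with no two summing to 52.
The 24th integer lands in an occupied pair, forcing a sum of 52.

24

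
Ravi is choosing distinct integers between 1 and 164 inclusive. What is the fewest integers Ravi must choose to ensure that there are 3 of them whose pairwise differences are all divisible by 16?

33

Integers whose pairwise differences are multiples of 16 are exactly those sharing a remainder mod 16. By pigeonhole, the 16 residue classes mod 16 are the pigeonholes.
With 32 integers one could put 2 in each residue class and have no class reach 3.
The 33rd integer pushes some class to 3, so 16·2 + 1 = 33.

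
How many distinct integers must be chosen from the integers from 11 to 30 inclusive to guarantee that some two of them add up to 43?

A set avoiding the sum 43 can contain at most one of each pair {x, 43−x}, plus the 2 elements whose complement lies outside the range.
The integers 11, …, 21 (11 of them) are such a set: any two sum to at least 11+12 = 23 and at most 20+21 = 41 < 43.
Any 12th integer completes one of the 9 pairs, so 12 choices force a sum of 43.

12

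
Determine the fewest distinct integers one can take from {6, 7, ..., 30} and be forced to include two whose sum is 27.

Two chosen integers sum to 27 exactly when both halves of some pair {x, 27−x} with 6 ≤ x ≤ 27−x ≤ 21 are chosen — 8 such pairs.
The remaining 9 elements (those with no distinct partner in range) can never complete a 27-sum, so the worst case takes all of them and one from each pair: 9 + 8 = 17.
The 18th integer has to be the second member of some pair, so 17 + 1 = 18.

18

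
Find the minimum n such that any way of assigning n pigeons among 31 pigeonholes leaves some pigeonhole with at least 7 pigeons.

With 186 pigeons one could put exactly 6 in each of the 31 pigeonholes, and no pigeonhole would reach 7.
Pigeonhole: one more pigeon must land in a pigeonhole that already has 6, giving it 7.
So 31 × 6 + 1 = 187 pigeons are required.

187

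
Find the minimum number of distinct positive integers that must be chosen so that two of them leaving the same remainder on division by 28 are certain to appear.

29

Pigeonhole: the 28 residue classes mod 28 are the pigeonholes.
With 28 integers one could put 1 in each residue class and have no class reach 2.
The 29th integer pushes some class to 2, so 28·1 + 1 = 29.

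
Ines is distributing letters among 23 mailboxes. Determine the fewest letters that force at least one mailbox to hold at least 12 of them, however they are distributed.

With 253 letters one could put exactly 11 in each of the 23 mailboxes, and no mailbox would reach 12.
One more letter must land in a mailbox that already has 11, giving it 12.
So 23 × 11 + 1 = 254 letters are required.

254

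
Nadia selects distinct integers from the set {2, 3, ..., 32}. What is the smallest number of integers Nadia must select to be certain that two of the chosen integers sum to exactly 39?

19

Two chosen integers sum to 39 exactly when both halves of some pair {x, 39−x} with 7 ≤ x ≤ 39−x ≤ 32 are chosen — 13 such pairs.
The remaining 5 elements (those with no distinct partner in range) can never complete a 39-sum, so the worst case takes all of them and one from each pair: 5 + 13 = 18.
Pigeonhole: the 19th integer has to be the second member of some pair, so 18 + 1 = 19.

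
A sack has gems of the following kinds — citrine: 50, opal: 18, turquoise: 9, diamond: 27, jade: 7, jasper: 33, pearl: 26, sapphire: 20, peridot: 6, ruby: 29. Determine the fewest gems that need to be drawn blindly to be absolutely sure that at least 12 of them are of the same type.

Pigeonhole: the 10 types are the holes; the gems drawn are the pigeons.
To avoid 12 of any one type, the worst case takes at most 11 of each type, or every gem of a type that has fewer than 11.
That gives 11 + 11 + 9 + 11 + 7 + 11 + 11 + 11 + 6 + 11 = 99 gems with no type reaching 12.
The next gem forces some type to 12, so 99 + 1 = 100.

100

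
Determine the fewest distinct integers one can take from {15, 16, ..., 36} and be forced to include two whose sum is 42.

Group the elements by complementary pair {x, 42−x}: {15,27}, {16,26}, {17,25}, …, giving 6 two-element pairs, the single value 21 (it cannot pair with itself since the integers are distinct), and 9 integers whose partner 42−x falls outside [15,36].
By pigeonhole, treating each of those 16 groups as a pigeonhole, one can pick one integer per group — 16 integers — with no two summing to 42.
The 17th integer lands in an occupied pair, forcing a sum of 42.

17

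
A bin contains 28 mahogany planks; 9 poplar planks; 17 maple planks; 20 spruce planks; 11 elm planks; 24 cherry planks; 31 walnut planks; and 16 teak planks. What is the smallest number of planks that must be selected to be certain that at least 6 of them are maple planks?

In the worst case for collecting maple planks, every non-maple plank comes out first.
There are 28 + 9 + 20 + 11 + 24 + 31 + 16 = 139 non-maple planks altogether.
After those, each further plank must be maple, so 139 + 6 = 145 draws guarantee 6 maple planks.

145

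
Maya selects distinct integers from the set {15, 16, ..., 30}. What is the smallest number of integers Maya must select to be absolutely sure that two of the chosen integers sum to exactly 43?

10

A set avoiding the sum 43 can contain at most one of each pair {x, 43−x}, plus the 2 elements whose complement lies outside the range.
The integers 22, …, 30 (9 of them) are such a set: any two sum to at least 22+23 = 45 > 43.
By the pigeonhole principle, any 10th integer completes one of the 7 pairs, so 10 choices force a sum of 43.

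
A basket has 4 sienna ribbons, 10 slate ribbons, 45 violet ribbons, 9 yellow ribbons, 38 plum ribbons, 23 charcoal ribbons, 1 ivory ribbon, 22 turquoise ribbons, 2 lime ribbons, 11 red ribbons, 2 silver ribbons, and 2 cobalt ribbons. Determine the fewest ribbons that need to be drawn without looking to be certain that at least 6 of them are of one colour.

The 12 colours are the holes; the ribbons drawn are the pigeons.
To avoid 6 of any one colour, the worst case takes at most 5 of each colour, or every ribbon of a colour that has fewer than 5.
That gives 4 + 5 + 5 + 5 + 5 + 5 + 1 + 5 + 2 + 5 + 2 + 2 = 46 ribbons with no colour reaching 6.
The next ribbon forces some colour to 6, so 46 + 1 = 47.

47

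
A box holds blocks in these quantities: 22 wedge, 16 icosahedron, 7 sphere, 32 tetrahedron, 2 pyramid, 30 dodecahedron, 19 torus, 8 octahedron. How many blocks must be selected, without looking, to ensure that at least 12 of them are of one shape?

73

Put each drawn block into a box by shape. The largest draw with every box below 12 takes min(count, 11) from each shape; shapes with fewer than 11 contribute all they have.
Σ min(cᵢ, 11) = 11 + 11 + 7 + 11 + 2 + 11 + 11 + 8 = 72.
Draw number 72 + 1 = 73 must push one box to 12.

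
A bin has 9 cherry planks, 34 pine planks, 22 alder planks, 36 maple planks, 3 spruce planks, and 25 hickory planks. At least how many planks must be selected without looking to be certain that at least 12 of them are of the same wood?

57

By pigeonhole, put each drawn plank into a box by wood. The largest draw with every box below 12 takes min(count, 11) from each wood; woods with fewer than 11 contribute all they have.
Σ min(cᵢ, 11) = 9 + 11 + 11 + 11 + 3 + 11 = 56.
Draw number 56 + 1 = 57 must push one box to 12.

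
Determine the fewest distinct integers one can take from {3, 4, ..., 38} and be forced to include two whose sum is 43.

20

Two chosen integers sum to 43 exactly when both halves of some pair {x, 43−x} with 5 ≤ x ≤ 43−x ≤ 38 are chosen — 17 such pairs.
The remaining 2 elements (those with no distinct partner in range) can never complete a 43-sum, so the worst case takes all of them and one from each pair: 2 + 17 = 19.
By pigeonhole, the 20th integer has to be the second member of some pair, so 19 + 1 = 20.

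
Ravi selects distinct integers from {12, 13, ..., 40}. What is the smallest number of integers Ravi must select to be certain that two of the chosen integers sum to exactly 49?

17

Group the elements by complementary pair {x, 49−x}: {12,37}, {13,36}, {14,35}, …, giving 13 two-element pairs and 3 integers whose partner 49−x falls outside [12,40].
Treating each of those 16 groups as a pigeonhole, one can pick one integer per group — 16 integers — with no two summing to 49.
The 17th integer lands in an occupied pair, forcing a sum of 49.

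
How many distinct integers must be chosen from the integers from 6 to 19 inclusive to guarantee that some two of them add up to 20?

A set avoiding the sum 20 can contain at most one of each pair {x, 20−x}, plus the 6 elements whose complement lies outside the range or equal to its own complement.
The integers 10, …, 19 (10 of them) are such a set: any two sum to at least 10+11 = 21 > 20.
By pigeonhole, any 11th integer completes one of the 4 pairs, so 11 choices force a sum of 20.

11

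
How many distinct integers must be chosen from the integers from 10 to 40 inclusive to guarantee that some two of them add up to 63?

23

A set avoiding the sum 63 can contain at most one of each pair {x, 63−x}, plus the 13 elements whose complement lies outside the range.
The integers 10, …, 31 (22 of them) are such a set: any two sum to at least 10+11 = 21 and at most 30+31 = 61 < 63.
Pigeonhole: any 23rd integer completes one of the 9 pairs, so 23 choices force a sum of 63.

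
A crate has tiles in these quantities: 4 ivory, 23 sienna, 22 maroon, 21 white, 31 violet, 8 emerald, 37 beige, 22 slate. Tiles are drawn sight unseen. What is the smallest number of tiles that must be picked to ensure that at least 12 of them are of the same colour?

An adversary could hand out at most 11 tiles per colour (ivory, emerald run out sooner): 4 + 11 + 11 + 11 + 11 + 8 + 11 + 11 = 78 tiles and still no colour has 12.
One more tile lands in a colour already at 11, so 79 draws are enough and 78 are not.

79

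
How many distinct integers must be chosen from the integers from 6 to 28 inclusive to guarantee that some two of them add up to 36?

Two chosen integers sum to 36 exactly when both halves of some pair {x, 36−x} with 8 ≤ x ≤ 36−x ≤ 28 are chosen — 10 such pairs.
The remaining 3 elements (those with no distinct partner in range) can never complete a 36-sum, so the worst case takes all of them and one from each pair: 3 + 10 = 13.
Pigeonhole: the 14th integer has to be the second member of some pair, so 13 + 1 = 14.

14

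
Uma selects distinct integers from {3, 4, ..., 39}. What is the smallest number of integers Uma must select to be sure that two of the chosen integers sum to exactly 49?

23

Two chosen integers sum to 49 exactly when both halves of some pair {x, 49−x} with 10 ≤ x ≤ 49−x ≤ 39 are chosen — 15 such pairs.
The remaining 7 elements (those with no distinct partner in range) can never complete a 49-sum, so the worst case takes all of them and one from each pair: 7 + 15 = 22.
The 23rd integer has to be the second member of some pair, so 22 + 1 = 23.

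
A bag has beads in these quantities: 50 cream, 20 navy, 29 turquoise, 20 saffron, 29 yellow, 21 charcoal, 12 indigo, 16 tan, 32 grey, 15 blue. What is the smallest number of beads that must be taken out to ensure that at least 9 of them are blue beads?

238

In the worst case for collecting blue beads, every non-blue bead comes out first.
There are 50 + 20 + 29 + 20 + 29 + 21 + 12 + 16 + 32 = 229 non-blue beads altogether.
After those, each further bead must be blue, so 229 + 9 = 238 draws guarantee 9 blue beads.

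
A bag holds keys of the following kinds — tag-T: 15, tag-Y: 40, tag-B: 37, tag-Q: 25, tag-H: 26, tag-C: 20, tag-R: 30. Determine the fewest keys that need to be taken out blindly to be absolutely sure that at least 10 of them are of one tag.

64

An adversary could hand out at most 9 keys per tag: 9 + 9 + 9 + 9 + 9 + 9 + 9 = 63 keys and still no tag has 10.
One more key lands in a tag already at 9, so 64 draws are enough and 63 are not.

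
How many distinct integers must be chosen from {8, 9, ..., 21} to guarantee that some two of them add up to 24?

11

A set avoiding the sum 24 can contain at most one of each pair {x, 24−x}, plus the 6 elements whose complement lies outside the range or equal to its own complement.
The integers 12, …, 21 (10 of them) are such a set: any two sum to at least 12+13 = 25 > 24.
Any 11th integer completes one of the 4 pairs, so 11 choices force a sum of 24.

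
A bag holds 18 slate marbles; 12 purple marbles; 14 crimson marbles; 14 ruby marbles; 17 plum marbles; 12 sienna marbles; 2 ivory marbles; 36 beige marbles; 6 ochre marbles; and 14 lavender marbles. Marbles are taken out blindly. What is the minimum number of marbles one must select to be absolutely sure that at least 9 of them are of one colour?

73

Put each drawn marble into a box by colour. The largest draw with every box below 9 takes min(count, 8) from each colour; colours with fewer than 8 contribute all they have.
Σ min(cᵢ, 8) = 8 + 8 + 8 + 8 + 8 + 8 + 2 + 8 + 6 + 8 = 72.
Draw number 72 + 1 = 73 must push one box to 9.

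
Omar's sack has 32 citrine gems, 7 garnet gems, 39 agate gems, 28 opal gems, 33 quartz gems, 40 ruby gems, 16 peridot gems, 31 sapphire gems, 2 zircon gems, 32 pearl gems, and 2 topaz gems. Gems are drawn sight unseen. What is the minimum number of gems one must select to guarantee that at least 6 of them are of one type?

50

The 11 types are the holes; the gems drawn are the pigeons.
To avoid 6 of any one type, the worst case takes at most 5 of each type, or every gem of a type that has fewer than 5.
That gives 5 + 5 + 5 + 5 + 5 + 5 + 5 + 5 + 2 + 5 + 2 = 49 gems with no type reaching 6.
The next gem forces some type to 6, so 49 + 1 = 50.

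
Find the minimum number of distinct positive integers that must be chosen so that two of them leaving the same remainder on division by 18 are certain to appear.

19

By the pigeonhole principle, the 18 residue classes mod 18 are the pigeonholes.
With 18 integers one could put 1 in each residue class and have no class reach 2.
The 19th integer pushes some class to 2, so 18·1 + 1 = 19.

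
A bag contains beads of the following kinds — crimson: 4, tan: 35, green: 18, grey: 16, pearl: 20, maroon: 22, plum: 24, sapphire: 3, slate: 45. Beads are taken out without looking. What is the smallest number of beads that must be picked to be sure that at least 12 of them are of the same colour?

85

By pigeonhole, the 9 colours are the holes; the beads drawn are the pigeons.
To avoid 12 of any one colour, the worst case takes at most 11 of each colour, or every bead of a colour that has fewer than 11.
That gives 4 + 11 + 11 + 11 + 11 + 11 + 11 + 3 + 11 = 84 beads with no colour reaching 12.
The next bead forces some colour to 12, so 84 + 1 = 85.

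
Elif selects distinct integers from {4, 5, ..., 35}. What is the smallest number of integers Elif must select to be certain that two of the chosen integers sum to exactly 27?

Group the elements by complementary pair {x, 27−x}: {4,23}, {5,22}, {6,21}, …, giving 10 two-element pairs and 12 integers whose partner 27−x falls outside [4,35].
By pigeonhole, treating each of those 22 groups as a pigeonhole, one can pick one integer per group — 22 integers — with no two summing to 27.
The 23rd integer lands in an occupied pair, forcing a sum of 27.

23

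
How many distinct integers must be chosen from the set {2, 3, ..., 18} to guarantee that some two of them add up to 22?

Two chosen integers sum to 22 exactly when both halves of some pair {x, 22−x} with 4 ≤ x ≤ 22−x ≤ 18 are chosen — 7 such pairs.
The remaining 3 elements (those with no distinct partner in range) can never complete a 22-sum, so the worst case takes all of them and one from each pair: 3 + 7 = 10.
The 11th integer has to be the second member of some pair, so 10 + 1 = 11.

11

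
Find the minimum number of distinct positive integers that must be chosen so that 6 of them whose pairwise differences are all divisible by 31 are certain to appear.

156

Integers whose pairwise differences are multiples of 31 are exactly those sharing a remainder mod 31. The 31 residue classes mod 31 are the pigeonholes.
With 155 integers one could put 5 in each residue class and have no class reach 6.
The 156th integer pushes some class to 6, so 31·5 + 1 = 156.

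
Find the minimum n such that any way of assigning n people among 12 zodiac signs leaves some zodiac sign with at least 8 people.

With 84 people one could put exactly 7 in each of the 12 zodiac signs, and no zodiac sign would reach 8.
One more person must land in a zodiac sign that already has 7, giving it 8.
So 12 × 7 + 1 = 85 people are required.

85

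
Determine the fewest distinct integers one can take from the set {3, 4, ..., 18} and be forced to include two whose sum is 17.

11

A set avoiding the sum 17 can contain at most one of each pair {x, 17−x}, plus the 4 elements whose complement lies outside the range.
The integers 9, …, 18 (10 of them) are such a set: any two sum to at least 9+10 = 19 > 17.
Any 11th integer completes one of the 6 pairs, so 11 choices force a sum of 17.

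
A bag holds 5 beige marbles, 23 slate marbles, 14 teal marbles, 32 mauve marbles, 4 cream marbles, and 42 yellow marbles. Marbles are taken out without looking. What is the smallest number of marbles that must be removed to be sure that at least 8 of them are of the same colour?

An adversary could hand out at most 7 marbles per colour (beige, cream run out sooner): 5 + 7 + 7 + 7 + 4 + 7 = 37 marbles and still no colour has 8.
By the pigeonhole principle, one more marble lands in a colour already at 7, so 38 draws are enough and 37 are not.

38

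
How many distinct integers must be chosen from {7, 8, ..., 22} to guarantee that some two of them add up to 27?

10

Group the elements by complementary pair {x, 27−x}: {7,20}, {8,19}, {9,18}, …, giving 7 two-element pairs and 2 integers whose partner 27−x falls outside [7,22].
Pigeonhole: treating each of those 9 groups as a pigeonhole, one can pick one integer per group — 9 integers — with no two summing to 27.
The 10th integer lands in an occupied pair, forcing a sum of 27.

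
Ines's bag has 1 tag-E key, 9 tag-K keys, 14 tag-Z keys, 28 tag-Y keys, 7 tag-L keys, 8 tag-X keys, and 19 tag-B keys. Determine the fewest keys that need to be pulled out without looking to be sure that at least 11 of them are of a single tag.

By the pigeonhole principle, the 7 tags are the holes; the keys drawn are the pigeons.
To avoid 11 of any one tag, the worst case takes at most 10 of each tag, or every key of a tag that has fewer than 10.
That gives 1 + 9 + 10 + 10 + 7 + 8 + 10 = 55 keys with no tag reaching 11.
The next key forces some tag to 11, so 55 + 1 = 56.

56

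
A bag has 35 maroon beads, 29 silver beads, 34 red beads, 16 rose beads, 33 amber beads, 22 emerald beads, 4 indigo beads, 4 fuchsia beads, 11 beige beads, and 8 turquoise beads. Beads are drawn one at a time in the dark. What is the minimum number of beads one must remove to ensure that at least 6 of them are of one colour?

49

By the pigeonhole principle, put each drawn bead into a box by colour. The largest draw with every box below 6 takes min(count, 5) from each colour; colours with fewer than 5 contribute all they have.
Σ min(cᵢ, 5) = 5 + 5 + 5 + 5 + 5 + 5 + 4 + 4 + 5 + 5 = 48.
Draw number 48 + 1 = 49 must push one box to 6.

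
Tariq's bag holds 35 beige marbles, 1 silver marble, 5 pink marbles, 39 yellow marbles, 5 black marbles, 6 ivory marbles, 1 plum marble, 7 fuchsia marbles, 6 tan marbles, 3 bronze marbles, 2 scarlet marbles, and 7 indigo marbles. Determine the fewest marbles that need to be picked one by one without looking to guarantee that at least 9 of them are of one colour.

Pigeonhole: the 12 colours are the holes; the marbles drawn are the pigeons.
To avoid 9 of any one colour, the worst case takes at most 8 of each colour, or every marble of a colour that has fewer than 8.
That gives 8 + 1 + 5 + 8 + 5 + 6 + 1 + 7 + 6 + 3 + 2 + 7 = 59 marbles with no colour reaching 9.
The next marble forces some colour to 9, so 59 + 1 = 60.

60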